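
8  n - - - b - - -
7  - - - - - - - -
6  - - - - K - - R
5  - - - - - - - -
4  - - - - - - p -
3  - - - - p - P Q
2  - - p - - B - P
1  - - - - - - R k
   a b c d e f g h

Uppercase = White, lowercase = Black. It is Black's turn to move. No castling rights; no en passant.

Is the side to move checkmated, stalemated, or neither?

Black to move; black king on h1.
In check: yes, from the white rook on g1.
King squares — g1: attacked by Bf2; g2: attacked by Rg1; h2: attacked by Qh3.
Legal moves for Black: none.
In check with no legal moves → checkmate.

checkmate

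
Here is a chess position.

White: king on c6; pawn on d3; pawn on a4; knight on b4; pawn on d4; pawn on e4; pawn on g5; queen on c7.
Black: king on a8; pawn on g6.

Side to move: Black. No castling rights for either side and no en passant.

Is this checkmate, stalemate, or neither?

Black to move; black king on a8.
In check: no.
King squares — a7: attacked by Qc7; b7: attacked by Kc6; b8: attacked by Qc7.
Legal moves for Black: none.
Not in check and no legal moves → stalemate.

stalemate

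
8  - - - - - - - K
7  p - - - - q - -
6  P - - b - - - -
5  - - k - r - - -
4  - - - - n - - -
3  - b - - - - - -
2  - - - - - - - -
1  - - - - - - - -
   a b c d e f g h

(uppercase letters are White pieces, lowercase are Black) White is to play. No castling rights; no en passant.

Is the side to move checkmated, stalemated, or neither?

stalemate

White to move; white king on h8.
In check: no.
King squares — g7: attacked by Qf7; h7: attacked by Qf7; g8: attacked by Qf7.
Legal moves for White: none.
Not in check and no legal moves → stalemate.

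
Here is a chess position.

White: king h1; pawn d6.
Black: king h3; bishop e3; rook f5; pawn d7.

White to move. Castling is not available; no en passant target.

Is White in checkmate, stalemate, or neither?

stalemate

White to move; white king on h1.
In check: no.
King squares — g1: attacked by Be3; g2: attacked by Kh3; h2: attacked by Kh3.
Legal moves for White: none.
Not in check and no legal moves → stalemate.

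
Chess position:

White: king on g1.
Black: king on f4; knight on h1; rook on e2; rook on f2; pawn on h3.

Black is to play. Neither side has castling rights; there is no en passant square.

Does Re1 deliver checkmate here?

After Re1: white king on g1; in check: yes, from the black rook on e1.
King squares — f1: attacked by Re1; h1: attacked by Re1; f2: attacked by Nh1; g2: attacked by Rf2; h2: attacked by Rf2.
White has no legal moves → checkmate.

yes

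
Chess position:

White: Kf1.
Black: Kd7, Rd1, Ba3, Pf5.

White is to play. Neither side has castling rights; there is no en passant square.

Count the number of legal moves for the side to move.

3

White to move; king on f1.
In check: yes, from the black rook on d1.
Legal moves: Kg2, Kf2, Ke2.
Count: 3.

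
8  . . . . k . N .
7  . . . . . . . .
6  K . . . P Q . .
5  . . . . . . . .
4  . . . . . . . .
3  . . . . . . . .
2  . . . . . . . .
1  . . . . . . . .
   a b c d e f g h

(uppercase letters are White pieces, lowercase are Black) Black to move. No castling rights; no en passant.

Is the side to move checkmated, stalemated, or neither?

stalemate

Black to move; black king on e8.
In check: no.
King squares — d7: attacked by Pe6; e7: attacked by Qf6; f7: attacked by Pe6; d8: attacked by Qf6; f8: attacked by Qf6.
Legal moves for Black: none.
Not in check and no legal moves → stalemate.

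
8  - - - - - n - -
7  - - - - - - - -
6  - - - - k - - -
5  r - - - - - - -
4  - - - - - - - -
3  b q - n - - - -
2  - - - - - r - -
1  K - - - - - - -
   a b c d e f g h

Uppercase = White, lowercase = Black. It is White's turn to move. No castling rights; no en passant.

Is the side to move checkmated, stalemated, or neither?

stalemate

White to move; white king on a1.
In check: no.
King squares — b1: attacked by Qb3; a2: attacked by Rf2; b2: attacked by Rf2.
Legal moves for White: none.
Not in check and no legal moves → stalemate.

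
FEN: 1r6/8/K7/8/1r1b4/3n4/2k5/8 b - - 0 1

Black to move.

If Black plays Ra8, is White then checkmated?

After Ra8: white king on a6; in check: yes, from the black rook on a8.
King squares — a5: attacked by Ra8; b5: attacked by Rb4; b6: attacked by Rb4; a7: attacked by Bd4; b7: attacked by Rb4.
White has no legal moves → checkmate.

yes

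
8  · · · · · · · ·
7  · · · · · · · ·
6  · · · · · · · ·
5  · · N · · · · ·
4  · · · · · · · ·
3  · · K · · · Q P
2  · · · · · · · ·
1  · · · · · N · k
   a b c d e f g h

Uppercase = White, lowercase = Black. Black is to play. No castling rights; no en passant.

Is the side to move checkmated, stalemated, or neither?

stalemate

Black to move; black king on h1.
In check: no.
King squares — g1: attacked by Qg3; g2: attacked by Qg3; h2: attacked by Nf1.
Legal moves for Black: none.
Not in check and no legal moves → stalemate.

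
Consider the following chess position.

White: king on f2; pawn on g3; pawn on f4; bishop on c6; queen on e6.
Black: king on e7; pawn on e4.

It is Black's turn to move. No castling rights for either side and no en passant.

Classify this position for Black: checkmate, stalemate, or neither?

neither

Black to move; black king on e7.
In check: yes, from the white queen on e6.
Legal moves for Black: Kf8, Kd8, Kxe6.
Black is in check but has 3 legal moves → neither.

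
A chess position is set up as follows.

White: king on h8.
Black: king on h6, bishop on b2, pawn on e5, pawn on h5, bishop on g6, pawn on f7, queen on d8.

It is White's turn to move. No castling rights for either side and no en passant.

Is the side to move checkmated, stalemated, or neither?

checkmate

White to move; white king on h8.
In check: yes, from the black queen on d8.
King squares — g7: attacked by Kh6; h7: attacked by Bg6; g8: attacked by Qd8.
Legal moves for White: none.
In check with no legal moves → checkmate.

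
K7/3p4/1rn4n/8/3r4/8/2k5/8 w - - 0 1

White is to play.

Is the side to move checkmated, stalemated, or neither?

stalemate

White to move; white king on a8.
In check: no.
King squares — a7: attacked by Nc6; b7: attacked by Rb6; b8: attacked by Rb6.
Legal moves for White: none.
Not in check and no legal moves → stalemate.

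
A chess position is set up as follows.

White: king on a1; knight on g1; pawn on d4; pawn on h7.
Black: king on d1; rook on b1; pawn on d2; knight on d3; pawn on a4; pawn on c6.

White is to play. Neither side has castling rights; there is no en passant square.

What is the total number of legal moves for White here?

2

White to move; king on a1.
In check: yes, from the black rook on b1.
Legal moves: Ka2, Kxb1.
Count: 2.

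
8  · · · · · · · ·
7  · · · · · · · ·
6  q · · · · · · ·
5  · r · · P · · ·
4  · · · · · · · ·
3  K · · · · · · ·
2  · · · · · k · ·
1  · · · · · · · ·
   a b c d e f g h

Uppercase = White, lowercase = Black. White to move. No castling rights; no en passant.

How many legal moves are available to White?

0

White to move; king on a3.
In check: yes, from the black queen on a6.
Legal moves: none.
Count: 0.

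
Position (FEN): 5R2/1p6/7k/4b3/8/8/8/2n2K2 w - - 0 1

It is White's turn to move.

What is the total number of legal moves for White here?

White to move; king on f1.
In check: no.
Legal moves: Rh8+, Rg8, Re8, Rd8, Rc8, Rb8, Ra8, Rf7, Rf6+, Rf5, Rf4, Rf3, Rf2, Kg2, Kf2, Kg1, Ke1.
Count: 17.

17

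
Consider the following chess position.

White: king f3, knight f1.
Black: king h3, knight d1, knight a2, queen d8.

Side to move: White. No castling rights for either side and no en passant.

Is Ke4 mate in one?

no

After Ke4: black king on h3; in check: no.
Black is not in check, so this cannot be checkmate.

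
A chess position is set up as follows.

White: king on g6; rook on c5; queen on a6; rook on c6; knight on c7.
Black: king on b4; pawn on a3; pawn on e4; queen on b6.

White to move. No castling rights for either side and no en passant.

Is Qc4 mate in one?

After Qc4: black king on b4; in check: yes, from the white queen on c4.
King squares — a3: own pawn; b3: attacked by Qc4; c3: attacked by Qc4; a4: attacked by Qc4; c4: attacked by Rc5; a5: attacked by Rc5; b5: attacked by Qc4; c5: attacked by Qc4.
Black has no legal moves → checkmate.

yes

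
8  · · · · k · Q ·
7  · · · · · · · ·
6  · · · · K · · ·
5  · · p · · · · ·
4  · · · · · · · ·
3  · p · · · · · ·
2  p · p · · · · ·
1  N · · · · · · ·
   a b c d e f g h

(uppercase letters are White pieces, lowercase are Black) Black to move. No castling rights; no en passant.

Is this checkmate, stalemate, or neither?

Black to move; black king on e8.
In check: yes, from the white queen on g8.
King squares — d7: attacked by Ke6; e7: attacked by Ke6; f7: attacked by Ke6; d8: attacked by Qg8; f8: attacked by Qg8.
Legal moves for Black: none.
In check with no legal moves → checkmate.

checkmate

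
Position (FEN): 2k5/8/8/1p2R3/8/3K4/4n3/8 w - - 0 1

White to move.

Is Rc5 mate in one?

After Rc5: black king on c8; in check: yes, from the white rook on c5.
Black has 4 legal replies: Kd8, Kb8, Kd7, Kb7.
In check but a legal move exists → not checkmate.

no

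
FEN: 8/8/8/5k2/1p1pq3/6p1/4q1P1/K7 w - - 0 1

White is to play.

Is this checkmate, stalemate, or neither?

White to move; white king on a1.
In check: no.
King squares — b1: attacked by Qe4; a2: attacked by Qe2; b2: attacked by Qe2.
Legal moves for White: none.
Not in check and no legal moves → stalemate.

stalemate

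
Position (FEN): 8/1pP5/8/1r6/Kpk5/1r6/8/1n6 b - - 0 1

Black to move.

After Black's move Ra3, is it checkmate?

yes

After Ra3: white king on a4; in check: yes, from the black rook on a3.
King squares — a3: attacked by Nb1; b3: attacked by Ra3; b4: attacked by Kc4; a5: attacked by Ra3; b5: attacked by Kc4.
White has no legal moves → checkmate.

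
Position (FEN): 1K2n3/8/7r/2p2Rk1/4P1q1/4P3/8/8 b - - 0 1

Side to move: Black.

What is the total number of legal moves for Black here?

Black to move; king on g5.
In check: yes, from the white rook on f5.
Legal moves: Kg6, Kh4, Qxf5.
Count: 3.

3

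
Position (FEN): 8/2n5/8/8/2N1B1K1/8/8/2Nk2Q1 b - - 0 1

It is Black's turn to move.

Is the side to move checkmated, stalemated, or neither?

checkmate

Black to move; black king on d1.
In check: yes, from the white queen on g1.
King squares — c1: attacked by Qg1; e1: attacked by Qg1; c2: attacked by Be4; d2: attacked by Nc4; e2: attacked by Nc1.
Legal moves for Black: none.
In check with no legal moves → checkmate.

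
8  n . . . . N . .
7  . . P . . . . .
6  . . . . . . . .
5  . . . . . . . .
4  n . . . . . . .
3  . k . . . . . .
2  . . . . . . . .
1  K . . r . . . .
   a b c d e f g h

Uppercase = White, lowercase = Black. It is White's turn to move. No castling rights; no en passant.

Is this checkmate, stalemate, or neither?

checkmate

White to move; white king on a1.
In check: yes, from the black rook on d1.
King squares — b1: attacked by Rd1; a2: attacked by Kb3; b2: attacked by Kb3.
Legal moves for White: none.
In check with no legal moves → checkmate.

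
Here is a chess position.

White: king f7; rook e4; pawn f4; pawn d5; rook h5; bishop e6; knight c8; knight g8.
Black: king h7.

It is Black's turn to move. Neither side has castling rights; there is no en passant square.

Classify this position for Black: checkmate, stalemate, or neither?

Black to move; black king on h7.
In check: yes, from the white rook on h5.
King squares — g6: attacked by Kf7; h6: attacked by Rh5; g7: attacked by Kf7; g8: attacked by Kf7; h8: attacked by Rh5.
Legal moves for Black: none.
In check with no legal moves → checkmate.

checkmate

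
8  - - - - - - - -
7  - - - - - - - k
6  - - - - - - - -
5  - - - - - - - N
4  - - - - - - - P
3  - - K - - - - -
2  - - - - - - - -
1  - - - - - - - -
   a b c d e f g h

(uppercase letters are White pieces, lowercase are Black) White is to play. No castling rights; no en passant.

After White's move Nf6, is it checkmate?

no

After Nf6: black king on h7; in check: yes, from the white knight on f6.
Black has 4 legal replies: Kh8, Kg7, Kh6, Kg6.
In check but a legal move exists → not checkmate.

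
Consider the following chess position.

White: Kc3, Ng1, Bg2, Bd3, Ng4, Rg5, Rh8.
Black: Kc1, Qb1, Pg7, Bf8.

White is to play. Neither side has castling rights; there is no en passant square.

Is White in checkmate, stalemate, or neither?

neither

White to move; white king on c3.
In check: no.
Legal moves for White include: Rg8, Rxf8, Rh7, Rh6, Rhh5, Rh4, Rh3, Rh2, Rh1, Rxg7, Rg6, Rgh5, Rf5, Re5, Rd5, Rc5, Rb5, Ra5, ... (list truncated; more exist).
White has legal moves and is not in check → neither.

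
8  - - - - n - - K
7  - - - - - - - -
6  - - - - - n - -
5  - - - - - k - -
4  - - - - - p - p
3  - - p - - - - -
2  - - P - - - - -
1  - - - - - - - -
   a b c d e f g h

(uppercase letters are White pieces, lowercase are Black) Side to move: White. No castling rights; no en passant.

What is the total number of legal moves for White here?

White to move; king on h8.
In check: no.
Legal moves: none.
Count: 0.

0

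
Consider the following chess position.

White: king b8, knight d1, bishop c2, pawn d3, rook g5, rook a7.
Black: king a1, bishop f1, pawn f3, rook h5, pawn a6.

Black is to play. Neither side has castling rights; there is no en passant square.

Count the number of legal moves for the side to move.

Black to move; king on a1.
In check: no.
Legal moves: Rh8+, Rh7, Rh6, Rxg5, Rh4, Rh3, Rh2, Rh1, Bh3, Bxd3, Bg2, Be2, Ka2, a5, f2.
Count: 15.

15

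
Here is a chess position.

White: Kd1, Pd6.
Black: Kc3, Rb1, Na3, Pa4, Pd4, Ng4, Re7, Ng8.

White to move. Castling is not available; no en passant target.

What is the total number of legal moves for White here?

0

White to move; king on d1.
In check: yes, from the black rook on b1.
Legal moves: none.
Count: 0.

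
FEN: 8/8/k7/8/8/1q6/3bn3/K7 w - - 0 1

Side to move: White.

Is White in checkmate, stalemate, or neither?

stalemate

White to move; white king on a1.
In check: no.
King squares — b1: attacked by Qb3; a2: attacked by Qb3; b2: attacked by Qb3.
Legal moves for White: none.
Not in check and no legal moves → stalemate.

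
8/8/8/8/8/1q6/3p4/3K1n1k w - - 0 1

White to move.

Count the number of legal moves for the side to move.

1

White to move; king on d1.
In check: yes, from the black queen on b3.
Legal moves: Ke2.
Count: 1.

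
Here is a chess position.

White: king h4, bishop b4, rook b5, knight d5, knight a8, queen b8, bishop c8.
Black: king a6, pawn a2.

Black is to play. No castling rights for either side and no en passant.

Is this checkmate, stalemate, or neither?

checkmate

Black to move; black king on a6.
In check: yes, from the white bishop on c8.
King squares — a5: attacked by Bb4; b5: attacked by Qb8; b6: attacked by Rb5; a7: attacked by Qb8; b7: attacked by Rb5.
Legal moves for Black: none.
In check with no legal moves → checkmate.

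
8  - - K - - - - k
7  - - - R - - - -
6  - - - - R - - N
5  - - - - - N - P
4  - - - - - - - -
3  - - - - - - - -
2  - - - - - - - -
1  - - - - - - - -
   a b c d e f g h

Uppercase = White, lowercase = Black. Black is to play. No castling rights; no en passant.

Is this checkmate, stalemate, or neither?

stalemate

Black to move; black king on h8.
In check: no.
King squares — g7: attacked by Nf5; h7: attacked by Rd7; g8: attacked by Nh6.
Legal moves for Black: none.
Not in check and no legal moves → stalemate.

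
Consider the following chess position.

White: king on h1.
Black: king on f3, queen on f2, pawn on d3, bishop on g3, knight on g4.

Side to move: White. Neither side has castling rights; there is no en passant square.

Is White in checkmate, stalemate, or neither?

White to move; white king on h1.
In check: no.
King squares — g1: attacked by Qf2; g2: attacked by Qf2; h2: attacked by Qf2.
Legal moves for White: none.
Not in check and no legal moves → stalemate.

stalemate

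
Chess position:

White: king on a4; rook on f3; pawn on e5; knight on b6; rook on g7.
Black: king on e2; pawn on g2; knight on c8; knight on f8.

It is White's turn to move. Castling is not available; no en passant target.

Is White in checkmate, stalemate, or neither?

neither

White to move; white king on a4.
In check: no.
Legal moves for White include: Rg8, Rh7, Rgf7, Re7, Rd7, Rc7, Rb7, Ra7, Rg6, Rg5, Rg4, Rgg3, Rxg2+, Nxc8, Na8, Nd7, Nd5, Nc4, ... (list truncated; more exist).
White has legal moves and is not in check → neither.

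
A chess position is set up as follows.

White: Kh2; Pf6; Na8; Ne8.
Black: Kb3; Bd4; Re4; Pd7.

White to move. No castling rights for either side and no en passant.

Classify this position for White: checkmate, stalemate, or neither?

neither

White to move; white king on h2.
In check: no.
Legal moves for White: Ng7, Nec7, Nd6, Nac7, Nb6, Kh3, Kg3, Kg2, Kh1, f7.
White has 10 legal moves and is not in check → neither.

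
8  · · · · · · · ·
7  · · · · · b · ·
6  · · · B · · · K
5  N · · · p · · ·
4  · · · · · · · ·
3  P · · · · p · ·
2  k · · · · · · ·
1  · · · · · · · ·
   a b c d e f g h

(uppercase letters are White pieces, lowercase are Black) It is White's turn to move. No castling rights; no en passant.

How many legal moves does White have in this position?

White to move; king on h6.
In check: no.
Legal moves: Kh7, Kg7, Kg5, Bf8, Bb8, Be7, Bc7, Bxe5, Bc5, Bb4, Nb7, Nc6, Nc4, Nb3, a4.
Count: 15.

15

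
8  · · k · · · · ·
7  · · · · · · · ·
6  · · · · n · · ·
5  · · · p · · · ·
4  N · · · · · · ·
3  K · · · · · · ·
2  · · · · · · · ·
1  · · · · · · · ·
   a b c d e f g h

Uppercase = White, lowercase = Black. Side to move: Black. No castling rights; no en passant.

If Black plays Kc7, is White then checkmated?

After Kc7: white king on a3; in check: no.
White is not in check, so this cannot be checkmate.

no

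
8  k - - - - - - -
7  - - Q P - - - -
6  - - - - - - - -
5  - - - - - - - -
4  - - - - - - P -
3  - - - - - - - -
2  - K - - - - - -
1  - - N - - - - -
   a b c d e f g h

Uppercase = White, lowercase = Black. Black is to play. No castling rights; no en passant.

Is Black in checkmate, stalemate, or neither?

Black to move; black king on a8.
In check: no.
King squares — a7: attacked by Qc7; b7: attacked by Qc7; b8: attacked by Qc7.
Legal moves for Black: none.
Not in check and no legal moves → stalemate.

stalemate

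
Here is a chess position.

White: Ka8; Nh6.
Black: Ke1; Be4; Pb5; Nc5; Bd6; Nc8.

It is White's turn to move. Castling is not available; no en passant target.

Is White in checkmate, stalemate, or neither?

White to move; white king on a8.
In check: yes, from the black bishop on e4.
King squares — a7: attacked by Nc8; b7: attacked by Be4; b8: attacked by Bd6.
Legal moves for White: none.
In check with no legal moves → checkmate.

checkmate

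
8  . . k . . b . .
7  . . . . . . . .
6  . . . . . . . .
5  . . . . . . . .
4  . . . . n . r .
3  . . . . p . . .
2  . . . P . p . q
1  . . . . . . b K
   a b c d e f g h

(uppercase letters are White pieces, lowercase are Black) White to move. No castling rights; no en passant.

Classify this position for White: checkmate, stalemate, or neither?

checkmate

White to move; white king on h1.
In check: yes, from the black queen on h2.
King squares — g1: attacked by Pf2; g2: attacked by Qh2; h2: attacked by Bg1.
Legal moves for White: none.
In check with no legal moves → checkmate.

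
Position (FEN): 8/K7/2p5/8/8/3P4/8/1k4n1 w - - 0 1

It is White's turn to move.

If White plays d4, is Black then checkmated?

After d4: black king on b1; in check: no.
Black is not in check, so this cannot be checkmate.

no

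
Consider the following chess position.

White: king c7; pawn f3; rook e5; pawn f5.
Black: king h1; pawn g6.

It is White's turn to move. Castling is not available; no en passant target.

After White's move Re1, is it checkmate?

no

After Re1: black king on h1; in check: yes, from the white rook on e1.
Black has 2 legal replies: Kh2, Kg2.
In check but a legal move exists → not checkmate.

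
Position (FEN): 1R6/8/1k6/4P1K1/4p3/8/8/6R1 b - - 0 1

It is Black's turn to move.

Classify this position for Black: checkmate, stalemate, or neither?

Black to move; black king on b6.
In check: yes, from the white rook on b8.
King squares — a5: available; b5: attacked by Rb8; c5: available; a6: available; c6: available; a7: available; b7: attacked by Rb8; c7: available.
Legal moves for Black: Kc7, Ka7, Kc6, Ka6, Kc5, Ka5.
Black is in check but has 6 legal moves → neither.

neither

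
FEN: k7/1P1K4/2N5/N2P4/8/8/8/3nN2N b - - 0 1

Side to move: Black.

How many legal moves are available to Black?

Black to move; king on a8.
In check: yes, from the white pawn on b7.
Legal moves: none.
Count: 0.

0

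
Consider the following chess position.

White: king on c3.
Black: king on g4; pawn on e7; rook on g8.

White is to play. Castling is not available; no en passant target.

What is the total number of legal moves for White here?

White to move; king on c3.
In check: no.
Legal moves: Kd4, Kc4, Kb4, Kd3, Kb3, Kd2, Kc2, Kb2.
Count: 8.

8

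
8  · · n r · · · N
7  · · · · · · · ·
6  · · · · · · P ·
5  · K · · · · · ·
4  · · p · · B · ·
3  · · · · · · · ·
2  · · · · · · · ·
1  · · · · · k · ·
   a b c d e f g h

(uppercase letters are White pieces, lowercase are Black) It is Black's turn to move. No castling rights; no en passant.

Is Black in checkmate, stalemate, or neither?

Black to move; black king on f1.
In check: no.
Legal moves for Black include: Rxh8, Rg8, Rf8, Re8, Rd7, Rd6, Rd5+, Rd4, Rd3, Rd2, Rd1, Ne7, Na7+, Nd6+, Nb6, Kg2, Kf2, Ke2, ... (list truncated; more exist).
Black has legal moves and is not in check → neither.

neither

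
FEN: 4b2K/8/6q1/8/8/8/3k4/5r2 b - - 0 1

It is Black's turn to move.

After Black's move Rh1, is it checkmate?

After Rh1: white king on h8; in check: yes, from the black rook on h1.
King squares — g7: attacked by Qg6; h7: attacked by Rh1; g8: attacked by Qg6.
White has no legal moves → checkmate.

yes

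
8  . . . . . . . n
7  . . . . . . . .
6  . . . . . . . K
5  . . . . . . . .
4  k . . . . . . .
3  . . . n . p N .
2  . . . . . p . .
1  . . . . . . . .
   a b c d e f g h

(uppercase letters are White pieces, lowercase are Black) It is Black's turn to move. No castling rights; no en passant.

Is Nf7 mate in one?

After Nf7: white king on h6; in check: yes, from the black knight on f7.
White has 4 legal replies: Kh7, Kg7, Kg6, Kh5.
In check but a legal move exists → not checkmate.

no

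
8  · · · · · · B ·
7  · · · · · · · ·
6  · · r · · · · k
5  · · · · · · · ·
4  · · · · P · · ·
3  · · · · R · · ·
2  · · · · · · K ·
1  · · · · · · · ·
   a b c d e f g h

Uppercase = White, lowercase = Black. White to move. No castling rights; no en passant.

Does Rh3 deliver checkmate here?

After Rh3: black king on h6; in check: yes, from the white rook on h3.
Black has 3 legal replies: Kg7, Kg6, Kg5.
In check but a legal move exists → not checkmate.

no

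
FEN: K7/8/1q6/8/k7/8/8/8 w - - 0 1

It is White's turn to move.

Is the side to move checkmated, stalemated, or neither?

stalemate

White to move; white king on a8.
In check: no.
King squares — a7: attacked by Qb6; b7: attacked by Qb6; b8: attacked by Qb6.
Legal moves for White: none.
Not in check and no legal moves → stalemate.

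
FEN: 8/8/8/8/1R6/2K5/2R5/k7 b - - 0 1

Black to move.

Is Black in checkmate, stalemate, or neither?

stalemate

Black to move; black king on a1.
In check: no.
King squares — b1: attacked by Rb4; a2: attacked by Rc2; b2: attacked by Rc2.
Legal moves for Black: none.
Not in check and no legal moves → stalemate.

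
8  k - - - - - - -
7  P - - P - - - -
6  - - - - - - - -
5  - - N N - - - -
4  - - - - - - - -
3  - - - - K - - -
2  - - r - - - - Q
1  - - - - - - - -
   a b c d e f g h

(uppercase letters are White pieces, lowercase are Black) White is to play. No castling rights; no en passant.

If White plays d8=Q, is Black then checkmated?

After d8=Q: black king on a8; in check: yes, from the white queen on d8.
Black has 1 legal reply: Kxa7.
In check but a legal move exists → not checkmate.

no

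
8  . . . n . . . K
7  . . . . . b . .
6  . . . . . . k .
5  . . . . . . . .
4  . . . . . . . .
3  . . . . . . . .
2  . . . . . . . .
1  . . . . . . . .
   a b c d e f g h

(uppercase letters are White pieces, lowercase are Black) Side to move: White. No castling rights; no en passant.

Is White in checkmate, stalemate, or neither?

White to move; white king on h8.
In check: no.
King squares — g7: attacked by Kg6; h7: attacked by Kg6; g8: attacked by Bf7.
Legal moves for White: none.
Not in check and no legal moves → stalemate.

stalemate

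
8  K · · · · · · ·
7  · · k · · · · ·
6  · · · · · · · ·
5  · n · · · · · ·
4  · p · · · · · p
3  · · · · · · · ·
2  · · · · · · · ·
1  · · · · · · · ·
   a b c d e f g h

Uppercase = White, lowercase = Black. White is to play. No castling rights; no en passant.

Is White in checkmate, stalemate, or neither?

stalemate

White to move; white king on a8.
In check: no.
King squares — a7: attacked by Nb5; b7: attacked by Kc7; b8: attacked by Kc7.
Legal moves for White: none.
Not in check and no legal moves → stalemate.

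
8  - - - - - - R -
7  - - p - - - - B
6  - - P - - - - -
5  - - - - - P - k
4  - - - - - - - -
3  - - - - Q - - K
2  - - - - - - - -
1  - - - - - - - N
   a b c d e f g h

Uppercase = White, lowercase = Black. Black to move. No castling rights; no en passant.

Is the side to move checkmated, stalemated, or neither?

stalemate

Black to move; black king on h5.
In check: no.
King squares — g4: attacked by Kh3; h4: attacked by Kh3; g5: attacked by Qe3; g6: attacked by Pf5; h6: attacked by Qe3.
Legal moves for Black: none.
Not in check and no legal moves → stalemate.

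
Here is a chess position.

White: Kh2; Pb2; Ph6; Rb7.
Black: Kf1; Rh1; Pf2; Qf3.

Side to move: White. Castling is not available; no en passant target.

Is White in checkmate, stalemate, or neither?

checkmate

White to move; white king on h2.
In check: yes, from the black rook on h1.
King squares — g1: attacked by Kf1; h1: attacked by Qf3; g2: attacked by Kf1; g3: attacked by Qf3; h3: attacked by Rh1.
Legal moves for White: none.
In check with no legal moves → checkmate.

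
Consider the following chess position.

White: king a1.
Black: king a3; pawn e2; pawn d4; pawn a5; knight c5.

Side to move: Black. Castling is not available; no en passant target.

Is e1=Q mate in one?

After e1=Q: white king on a1; in check: yes, from the black queen on e1.
King squares — b1: attacked by Qe1; a2: attacked by Ka3; b2: attacked by Ka3.
White has no legal moves → checkmate.

yes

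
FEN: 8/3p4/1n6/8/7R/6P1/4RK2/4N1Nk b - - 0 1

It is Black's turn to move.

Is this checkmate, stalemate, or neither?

checkmate

Black to move; black king on h1.
In check: yes, from the white rook on h4.
King squares — g1: attacked by Kf2; g2: attacked by Ne1; h2: attacked by Rh4.
Legal moves for Black: none.
In check with no legal moves → checkmate.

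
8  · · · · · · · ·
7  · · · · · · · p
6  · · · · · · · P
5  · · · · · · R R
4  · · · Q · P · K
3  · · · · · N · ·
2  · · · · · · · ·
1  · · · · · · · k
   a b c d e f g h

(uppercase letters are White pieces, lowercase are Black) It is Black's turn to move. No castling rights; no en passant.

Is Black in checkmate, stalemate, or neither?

Black to move; black king on h1.
In check: no.
King squares — g1: attacked by Nf3; g2: attacked by Rg5; h2: attacked by Nf3.
Legal moves for Black: none.
Not in check and no legal moves → stalemate.

stalemate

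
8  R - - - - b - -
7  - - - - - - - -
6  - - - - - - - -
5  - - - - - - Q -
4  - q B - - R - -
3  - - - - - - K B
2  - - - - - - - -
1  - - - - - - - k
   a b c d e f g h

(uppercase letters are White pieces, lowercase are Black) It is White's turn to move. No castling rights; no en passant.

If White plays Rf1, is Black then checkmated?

yes

After Rf1: black king on h1; in check: yes, from the white rook on f1.
King squares — g1: attacked by Rf1; g2: attacked by Kg3; h2: attacked by Kg3.
Black has no legal moves → checkmate.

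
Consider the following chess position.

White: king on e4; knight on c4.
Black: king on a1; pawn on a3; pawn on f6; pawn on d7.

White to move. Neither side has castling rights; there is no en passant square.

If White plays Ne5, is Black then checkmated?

no

After Ne5: black king on a1; in check: no.
Black is not in check, so this cannot be checkmate.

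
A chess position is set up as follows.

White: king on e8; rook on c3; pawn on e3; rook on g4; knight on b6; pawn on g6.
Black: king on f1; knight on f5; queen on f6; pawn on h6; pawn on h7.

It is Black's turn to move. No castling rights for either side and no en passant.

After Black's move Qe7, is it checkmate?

yes

After Qe7: white king on e8; in check: yes, from the black queen on e7.
King squares — d7: attacked by Qe7; e7: attacked by Nf5; f7: attacked by Qe7; d8: attacked by Qe7; f8: attacked by Qe7.
White has no legal moves → checkmate.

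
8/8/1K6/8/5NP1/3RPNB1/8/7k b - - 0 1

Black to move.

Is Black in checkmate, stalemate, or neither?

stalemate

Black to move; black king on h1.
In check: no.
King squares — g1: attacked by Nf3; g2: attacked by Nf4; h2: attacked by Nf3.
Legal moves for Black: none.
Not in check and no legal moves → stalemate.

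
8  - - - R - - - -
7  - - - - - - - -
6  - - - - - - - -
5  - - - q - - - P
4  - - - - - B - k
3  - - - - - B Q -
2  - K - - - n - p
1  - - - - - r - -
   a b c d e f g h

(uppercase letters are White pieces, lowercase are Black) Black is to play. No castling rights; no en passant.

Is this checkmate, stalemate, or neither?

Black to move; black king on h4.
In check: yes, from the white queen on g3.
King squares — g3: attacked by Bf4; h3: attacked by Qg3; g4: attacked by Bf3; g5: attacked by Qg3; h5: attacked by Bf3.
Legal moves for Black: none.
In check with no legal moves → checkmate.

checkmate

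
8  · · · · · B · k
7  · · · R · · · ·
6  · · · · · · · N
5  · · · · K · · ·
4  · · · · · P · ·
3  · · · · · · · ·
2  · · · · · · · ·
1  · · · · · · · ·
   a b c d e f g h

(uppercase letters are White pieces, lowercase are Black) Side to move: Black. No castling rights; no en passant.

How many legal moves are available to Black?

Black to move; king on h8.
In check: no.
Legal moves: none.
Count: 0.

0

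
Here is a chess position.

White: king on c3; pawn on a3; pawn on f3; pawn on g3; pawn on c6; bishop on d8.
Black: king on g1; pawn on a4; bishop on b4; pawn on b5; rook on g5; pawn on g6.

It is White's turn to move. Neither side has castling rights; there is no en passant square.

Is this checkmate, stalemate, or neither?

neither

White to move; white king on c3.
In check: yes, from the black bishop on b4.
Legal moves for White: Kd4, Kxb4, Kd3, Kc2, Kb2, axb4.
White is in check but has 6 legal moves → neither.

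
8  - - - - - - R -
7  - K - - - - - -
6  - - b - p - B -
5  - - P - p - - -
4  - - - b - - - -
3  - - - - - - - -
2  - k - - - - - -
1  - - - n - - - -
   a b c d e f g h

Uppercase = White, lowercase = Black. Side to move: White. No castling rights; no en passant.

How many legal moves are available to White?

7

White to move; king on b7.
In check: yes, from the black bishop on c6.
Legal moves: Kc8, Kb8, Kc7, Ka7, Kxc6, Kb6, Ka6.
Count: 7.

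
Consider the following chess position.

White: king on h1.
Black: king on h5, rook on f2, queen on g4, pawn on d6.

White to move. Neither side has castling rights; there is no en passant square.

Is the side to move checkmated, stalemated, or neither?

stalemate

White to move; white king on h1.
In check: no.
King squares — g1: attacked by Qg4; g2: attacked by Rf2; h2: attacked by Rf2.
Legal moves for White: none.
Not in check and no legal moves → stalemate.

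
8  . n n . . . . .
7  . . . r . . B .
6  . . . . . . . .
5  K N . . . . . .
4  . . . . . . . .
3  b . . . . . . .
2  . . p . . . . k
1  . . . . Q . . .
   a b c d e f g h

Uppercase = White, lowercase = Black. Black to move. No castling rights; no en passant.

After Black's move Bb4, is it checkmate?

no

After Bb4: white king on a5; in check: yes, from the black bishop on b4.
White has 3 legal replies: Kxb4, Ka4, Qxb4.
In check but a legal move exists → not checkmate.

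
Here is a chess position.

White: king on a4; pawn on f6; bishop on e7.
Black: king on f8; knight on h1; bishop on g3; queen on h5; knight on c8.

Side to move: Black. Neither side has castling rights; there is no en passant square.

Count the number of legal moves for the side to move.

Black to move; king on f8.
In check: yes, from the white bishop on e7.
Legal moves: Kg8, Ke8, Kf7, Nxe7.
Count: 4.

4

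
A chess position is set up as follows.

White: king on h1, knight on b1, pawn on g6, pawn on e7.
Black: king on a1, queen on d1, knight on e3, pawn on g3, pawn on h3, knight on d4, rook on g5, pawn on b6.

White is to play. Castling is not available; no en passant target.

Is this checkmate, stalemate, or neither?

checkmate

White to move; white king on h1.
In check: yes, from the black queen on d1.
King squares — g1: attacked by Qd1; g2: attacked by Ne3; h2: attacked by Pg3.
Legal moves for White: none.
In check with no legal moves → checkmate.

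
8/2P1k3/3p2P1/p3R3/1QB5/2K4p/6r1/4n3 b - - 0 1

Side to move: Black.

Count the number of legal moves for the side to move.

3

Black to move; king on e7.
In check: yes, from the white rook on e5.
Legal moves: Kf8, Kd7, Kf6.
Count: 3.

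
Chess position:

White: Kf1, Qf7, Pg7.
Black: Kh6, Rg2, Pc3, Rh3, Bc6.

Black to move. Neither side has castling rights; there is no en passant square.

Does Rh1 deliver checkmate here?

After Rh1: white king on f1; in check: yes, from the black rook on h1.
King squares — e1: attacked by Rh1; g1: attacked by Rh1; e2: attacked by Rg2; f2: attacked by Rg2; g2: attacked by Bc6.
White has no legal moves → checkmate.

yes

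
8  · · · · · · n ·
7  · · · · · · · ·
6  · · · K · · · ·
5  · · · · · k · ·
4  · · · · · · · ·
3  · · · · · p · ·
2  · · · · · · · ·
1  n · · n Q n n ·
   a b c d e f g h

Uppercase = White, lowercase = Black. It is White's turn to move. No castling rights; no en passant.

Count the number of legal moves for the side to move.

White to move; king on d6.
In check: no.
Legal moves: Kd7, Kc7, Kc6, Kd5, Kc5, Qe8, Qe7, Qe6+, Qe5+, Qa5+, Qh4, Qe4+, Qb4, Qg3, Qe3, Qc3, Qf2, Qe2, Qd2, Qxf1, Qxd1.
Count: 21.

21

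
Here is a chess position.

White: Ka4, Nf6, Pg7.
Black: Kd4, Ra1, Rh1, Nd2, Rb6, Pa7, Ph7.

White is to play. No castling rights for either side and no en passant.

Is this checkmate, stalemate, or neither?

White to move; white king on a4.
In check: yes, from the black rook on a1.
King squares — a3: attacked by Ra1; b3: attacked by Nd2; b4: attacked by Rb6; a5: attacked by Ra1; b5: attacked by Rb6.
Legal moves for White: none.
In check with no legal moves → checkmate.

checkmate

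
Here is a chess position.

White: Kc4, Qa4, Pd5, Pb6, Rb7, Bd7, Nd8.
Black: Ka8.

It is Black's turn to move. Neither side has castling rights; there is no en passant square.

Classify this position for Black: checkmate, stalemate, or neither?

checkmate

Black to move; black king on a8.
In check: yes, from the white queen on a4.
King squares — a7: attacked by Qa4; b7: attacked by Nd8; b8: attacked by Rb7.
Legal moves for Black: none.
In check with no legal moves → checkmate.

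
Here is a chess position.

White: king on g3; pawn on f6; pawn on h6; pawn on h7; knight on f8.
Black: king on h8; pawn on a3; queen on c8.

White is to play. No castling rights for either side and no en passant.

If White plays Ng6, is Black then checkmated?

After Ng6: black king on h8; in check: yes, from the white knight on g6.
Black has 1 legal reply: Kxh7.
In check but a legal move exists → not checkmate.

no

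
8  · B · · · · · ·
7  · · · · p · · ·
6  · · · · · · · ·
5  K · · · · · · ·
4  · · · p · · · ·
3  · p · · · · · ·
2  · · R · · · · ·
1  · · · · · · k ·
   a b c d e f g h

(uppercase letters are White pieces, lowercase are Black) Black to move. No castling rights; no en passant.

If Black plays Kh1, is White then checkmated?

no

After Kh1: white king on a5; in check: no.
White is not in check, so this cannot be checkmate.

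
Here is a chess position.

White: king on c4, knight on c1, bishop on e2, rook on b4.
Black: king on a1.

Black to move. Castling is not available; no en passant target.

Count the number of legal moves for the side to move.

Black to move; king on a1.
In check: no.
Legal moves: none.
Count: 0.

0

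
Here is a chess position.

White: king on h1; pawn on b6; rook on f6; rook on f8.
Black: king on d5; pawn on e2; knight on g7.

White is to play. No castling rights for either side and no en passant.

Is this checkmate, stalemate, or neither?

neither

White to move; white king on h1.
In check: no.
Legal moves for White include: Rh8, Rg8, Re8, Rd8+, Rc8, Rb8, Ra8, R8f7, R6f7, Rh6, Rg6, Re6, Rd6+, Rc6, Rf5+, Rf4, Rf3, Rf2, ... (list truncated; more exist).
White has legal moves and is not in check → neither.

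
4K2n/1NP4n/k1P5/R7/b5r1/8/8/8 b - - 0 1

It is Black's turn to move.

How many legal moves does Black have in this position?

Black to move; king on a6.
In check: yes, from the white rook on a5.
Legal moves: Kb6.
Count: 1.

1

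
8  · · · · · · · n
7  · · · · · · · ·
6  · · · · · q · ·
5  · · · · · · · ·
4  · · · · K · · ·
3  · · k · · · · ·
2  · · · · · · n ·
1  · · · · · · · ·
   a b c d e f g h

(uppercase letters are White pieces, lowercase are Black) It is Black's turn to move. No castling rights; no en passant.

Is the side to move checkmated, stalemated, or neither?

Black to move; black king on c3.
In check: no.
Legal moves for Black include: Nf7, Ng6, Qf8, Qd8, Qg7, Qf7, Qe7+, Qh6, Qg6+, Qe6+, Qd6, Qc6+, Qb6, Qa6, Qg5, Qf5+, Qe5+, Qh4+, ... (list truncated; more exist).
Black has legal moves and is not in check → neither.

neither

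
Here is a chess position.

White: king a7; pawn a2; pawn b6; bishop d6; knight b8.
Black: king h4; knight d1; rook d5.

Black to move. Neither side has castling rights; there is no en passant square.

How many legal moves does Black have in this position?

Black to move; king on h4.
In check: no.
Legal moves: Rxd6, Rh5, Rg5, Rf5, Re5, Rc5, Rb5, Ra5+, Rd4, Rd3, Rd2, Kh5, Kg5, Kg4, Kh3, Ne3, Nc3, Nf2, Nb2.
Count: 19.

19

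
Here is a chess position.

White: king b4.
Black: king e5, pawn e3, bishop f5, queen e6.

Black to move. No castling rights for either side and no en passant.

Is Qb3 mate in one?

no

After Qb3: white king on b4; in check: yes, from the black queen on b3.
White has 3 legal replies: Kc5, Ka5, Kxb3.
In check but a legal move exists → not checkmate.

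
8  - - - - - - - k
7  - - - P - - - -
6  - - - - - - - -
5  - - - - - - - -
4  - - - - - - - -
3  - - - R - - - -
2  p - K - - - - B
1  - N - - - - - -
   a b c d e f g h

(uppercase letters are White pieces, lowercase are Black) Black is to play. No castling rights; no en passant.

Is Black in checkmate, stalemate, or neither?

neither

Black to move; black king on h8.
In check: no.
Legal moves for Black: Kg8, Kh7, Kg7, axb1=Q+, axb1=R, axb1=B+, axb1=N, a1=Q, a1=R, a1=B, a1=N+.
Black has 11 legal moves and is not in check → neither.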